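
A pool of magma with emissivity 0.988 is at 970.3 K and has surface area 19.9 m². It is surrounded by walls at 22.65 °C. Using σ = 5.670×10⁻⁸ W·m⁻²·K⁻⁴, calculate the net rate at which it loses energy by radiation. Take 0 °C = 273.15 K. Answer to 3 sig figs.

Net loss ≈ 9.80×10⁵ W

Surroundings: T = 22.65 °C + 273.15 = 295.80 K.
Area A = 19.9 m².
Net radiated power P_net = εσA(T⁴ − T₀⁴) = 0.988×5.670×10⁻⁸×19.9×(970.3⁴ − 295.80⁴).
T⁴ − T₀⁴ = 8.86389×10¹¹ − 7.65584×10⁹ = 8.78733×10¹¹ K⁴, so P_net = 9.80×10⁵ W.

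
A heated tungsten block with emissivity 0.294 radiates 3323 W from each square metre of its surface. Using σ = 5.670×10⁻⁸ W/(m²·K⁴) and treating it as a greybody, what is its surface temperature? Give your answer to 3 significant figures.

I = εσT⁴, so T = (I/εσ)^(1/4) = (3323/(0.294×5.670×10⁻⁸))^(1/4) = 668 K.

T ≈ 668 K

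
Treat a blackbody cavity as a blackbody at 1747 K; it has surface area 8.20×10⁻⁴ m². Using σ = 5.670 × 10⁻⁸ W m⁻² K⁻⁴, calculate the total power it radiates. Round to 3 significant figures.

Area A = 8.20×10⁻⁴ m².
P = σAT⁴ = 5.670×10⁻⁸ × 8.20×10⁻⁴ × (1747)⁴ = 433 W.

P ≈ 433 W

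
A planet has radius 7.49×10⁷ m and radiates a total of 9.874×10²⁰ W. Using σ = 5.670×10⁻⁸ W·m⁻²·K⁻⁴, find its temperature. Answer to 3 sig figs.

T ≈ 705 K

Surface area A = 4πR² = 4π(7.49×10⁷ m)² = 7.04975×10¹⁶ m².
P = σAT⁴ ⇒ T = (P/(σA))^(1/4) = (9.874×10²⁰/(5.670×10⁻⁸×7.04975×10¹⁶))^(1/4) = 705 K.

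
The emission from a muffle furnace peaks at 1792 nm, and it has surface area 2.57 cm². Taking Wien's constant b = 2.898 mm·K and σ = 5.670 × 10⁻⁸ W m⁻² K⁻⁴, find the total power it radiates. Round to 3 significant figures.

P ≈ 99.7 W

Wien's law: T = b/λ_max = 2.898×10⁻³/1.792×10⁻⁶ = 1617.19 K.
Area A = 2.57 cm² = 2.57×10⁻⁴ m².
Then P = σAT⁴ = 5.670×10⁻⁸×2.57×10⁻⁴×(1617.19)⁴ = 99.7 W.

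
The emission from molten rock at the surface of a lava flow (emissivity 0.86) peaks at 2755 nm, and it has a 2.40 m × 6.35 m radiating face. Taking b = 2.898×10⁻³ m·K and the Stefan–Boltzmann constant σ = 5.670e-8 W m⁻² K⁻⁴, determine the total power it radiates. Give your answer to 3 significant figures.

Wien's law: T = b/λ_max = 2.898×10⁻³/2.755×10⁻⁶ = 1051.91 K.
Area A = 2.40 × 6.35 = 15.24 m².
Then P = εσAT⁴ = 0.86×5.670×10⁻⁸×15.24×(1051.91)⁴ = 9.10×10⁵ W.

P ≈ 9.10×10⁵ W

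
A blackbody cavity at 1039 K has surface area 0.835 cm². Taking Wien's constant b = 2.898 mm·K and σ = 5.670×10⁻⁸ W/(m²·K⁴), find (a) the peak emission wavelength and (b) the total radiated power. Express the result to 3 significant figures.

λ_max ≈ 2.79×10³ nm; P ≈ 5.52 W

(a) λ_max = b/T = 2.898×10⁻³/1039 = 2.789×10⁻⁶ m = 2.79×10³ nm.
Area A = 0.835 cm² = 8.35×10⁻⁵ m².
(b) P = σAT⁴ = 5.670×10⁻⁸×8.35×10⁻⁵×(1039)⁴ = 5.52 W.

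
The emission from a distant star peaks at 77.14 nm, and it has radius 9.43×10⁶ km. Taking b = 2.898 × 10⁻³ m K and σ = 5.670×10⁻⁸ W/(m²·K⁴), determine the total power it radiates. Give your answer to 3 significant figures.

P ≈ 1.26×10³² W

Wien's law: T = b/λ_max = 2.898×10⁻³/7.714×10⁻⁸ = 37568.1 K.
Surface area A = 4πR² = 4π(9.43×10⁹ m)² = 1.11746×10²¹ m².
Then P = σAT⁴ = 5.670×10⁻⁸×1.11746×10²¹×(37568.1)⁴ = 1.26×10³² W.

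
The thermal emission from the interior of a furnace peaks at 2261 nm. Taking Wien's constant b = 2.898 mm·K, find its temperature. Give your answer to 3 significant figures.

T ≈ 1.28×10³ K

Wien's law gives T = b/λ_max = (2.898×10⁻³ m·K)/(2.261×10⁻⁶ m) = 1.28×10³ K.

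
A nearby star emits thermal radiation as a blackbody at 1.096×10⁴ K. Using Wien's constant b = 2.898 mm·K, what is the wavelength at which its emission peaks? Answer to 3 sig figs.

λ_max ≈ 264 nm

Wien's displacement law: λ_max = b/T = (2.898×10⁻³ m·K)/(1.096×10⁴ K) = 2.644×10⁻⁷ m.
That is 264 nm, in the ultraviolet range.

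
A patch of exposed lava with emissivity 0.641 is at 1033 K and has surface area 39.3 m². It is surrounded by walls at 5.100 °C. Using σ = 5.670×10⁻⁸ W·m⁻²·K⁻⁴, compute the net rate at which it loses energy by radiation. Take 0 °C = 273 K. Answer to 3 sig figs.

Surroundings: T = 5.100 °C + 273 = 278.100 K.
Area A = 39.3 m².
Net radiated power P_net = εσA(T⁴ − T₀⁴) = 0.641×5.670×10⁻⁸×39.3×(1033⁴ − 278.100⁴).
T⁴ − T₀⁴ = 1.13868×10¹² − 5.98142×10⁹ = 1.13270×10¹² K⁴, so P_net = 1.62×10⁶ W.

Net loss ≈ 1.62×10⁶ W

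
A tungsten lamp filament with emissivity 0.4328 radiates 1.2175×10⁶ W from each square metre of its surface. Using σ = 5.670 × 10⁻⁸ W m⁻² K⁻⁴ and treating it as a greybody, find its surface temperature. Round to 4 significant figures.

T ≈ 2654 K

I = εσT⁴, so T = (I/εσ)^(1/4) = (1.2175×10⁶/(0.4328×5.670×10⁻⁸))^(1/4) = 2654 K.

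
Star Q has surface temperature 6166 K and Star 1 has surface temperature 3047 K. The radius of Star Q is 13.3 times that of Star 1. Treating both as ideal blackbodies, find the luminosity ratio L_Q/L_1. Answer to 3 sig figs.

L_Q/L_1 ≈ 2.97×10³

L ∝ R²T⁴, so L_Q/L_1 = (R_Q/R_1)²(T_Q/T_1)⁴ = (13.3)² × (6166/3047)⁴ = 176.89 × 16.7697 = 2.97×10³.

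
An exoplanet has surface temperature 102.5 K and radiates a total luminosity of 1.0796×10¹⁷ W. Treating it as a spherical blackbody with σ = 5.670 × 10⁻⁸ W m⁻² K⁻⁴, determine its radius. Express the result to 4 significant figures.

L = 4πR²σT⁴ ⇒ R = √(L/(4πσT⁴)).
σT⁴ = 6.25862 W/m², so R = √(1.0796×10¹⁷/(4π×6.25862)) = 3.705×10⁷ m.

R ≈ 3.705×10⁷ m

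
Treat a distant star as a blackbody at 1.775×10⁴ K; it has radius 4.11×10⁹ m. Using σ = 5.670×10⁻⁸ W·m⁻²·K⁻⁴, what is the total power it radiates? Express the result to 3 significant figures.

P ≈ 1.19×10³⁰ W

Surface area A = 4πR² = 4π(4.11×10⁹ m)² = 2.12272×10²⁰ m².
P = σAT⁴ = 5.670×10⁻⁸ × 2.12272×10²⁰ × (1.775×10⁴)⁴ = 1.19×10³⁰ W.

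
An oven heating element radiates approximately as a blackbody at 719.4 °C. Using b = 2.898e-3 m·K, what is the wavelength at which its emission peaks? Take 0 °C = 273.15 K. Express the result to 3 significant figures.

T = 719.4 °C + 273.15 = 992.55 K.
Wien's displacement law: λ_max = b/T = (2.898×10⁻³ m·K)/(992.55 K) = 2.920×10⁻⁶ m.
That is 2.92×10³ nm, in the infrared range.

λ_max ≈ 2.92×10³ nm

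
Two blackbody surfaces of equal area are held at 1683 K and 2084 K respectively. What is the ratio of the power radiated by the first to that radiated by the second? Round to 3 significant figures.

P₁/P₂ ≈ 0.425

With equal areas, P₁/P₂ = (T₁/T₂)⁴ = (1683/2084)⁴ = 0.425.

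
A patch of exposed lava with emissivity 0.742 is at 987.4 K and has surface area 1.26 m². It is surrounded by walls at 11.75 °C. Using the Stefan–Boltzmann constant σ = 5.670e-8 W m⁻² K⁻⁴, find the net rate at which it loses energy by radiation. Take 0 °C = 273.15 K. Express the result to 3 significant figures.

Surroundings: T = 11.75 °C + 273.15 = 284.90 K.
Area A = 1.26 m².
Net radiated power P_net = εσA(T⁴ − T₀⁴) = 0.742×5.670×10⁻⁸×1.26×(987.4⁴ − 284.90⁴).
T⁴ − T₀⁴ = 9.50545×10¹¹ − 6.58825×10⁹ = 9.43957×10¹¹ K⁴, so P_net = 5.00×10⁴ W.

Net loss ≈ 5.00×10⁴ W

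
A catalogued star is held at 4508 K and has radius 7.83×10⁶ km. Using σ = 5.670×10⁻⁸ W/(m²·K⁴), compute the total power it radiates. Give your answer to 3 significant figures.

Surface area A = 4πR² = 4π(7.83×10⁹ m)² = 7.70430×10²⁰ m².
P = σAT⁴ = 5.670×10⁻⁸ × 7.70430×10²⁰ × (4508)⁴ = 1.80×10²⁸ W.

P ≈ 1.80×10²⁸ W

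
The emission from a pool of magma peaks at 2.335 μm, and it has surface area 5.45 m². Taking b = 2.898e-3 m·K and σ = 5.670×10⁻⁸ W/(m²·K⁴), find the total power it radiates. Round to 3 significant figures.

Wien's law: T = b/λ_max = 2.898×10⁻³/2.335×10⁻⁶ = 1241.11 K.
Area A = 5.45 m².
Then P = σAT⁴ = 5.670×10⁻⁸×5.45×(1241.11)⁴ = 7.33×10⁵ W.

P ≈ 7.33×10⁵ W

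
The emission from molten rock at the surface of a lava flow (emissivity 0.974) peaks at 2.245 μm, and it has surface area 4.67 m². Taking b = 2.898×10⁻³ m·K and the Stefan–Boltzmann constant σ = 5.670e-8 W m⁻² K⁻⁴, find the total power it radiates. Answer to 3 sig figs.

Wien's law: T = b/λ_max = 2.898×10⁻³/2.245×10⁻⁶ = 1290.87 K.
Area A = 4.67 m².
Then P = εσAT⁴ = 0.974×5.670×10⁻⁸×4.67×(1290.87)⁴ = 7.16×10⁵ W.

P ≈ 7.16×10⁵ W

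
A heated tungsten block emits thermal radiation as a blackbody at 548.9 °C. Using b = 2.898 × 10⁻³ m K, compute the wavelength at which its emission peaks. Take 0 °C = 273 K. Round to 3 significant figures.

λ_max ≈ 3.53 μm

T = 548.9 °C + 273 = 821.9 K.
Wien's displacement law: λ_max = b/T = (2.898×10⁻³ m·K)/(821.9 K) = 3.526×10⁻⁶ m.
That is 3.53 μm, in the infrared range.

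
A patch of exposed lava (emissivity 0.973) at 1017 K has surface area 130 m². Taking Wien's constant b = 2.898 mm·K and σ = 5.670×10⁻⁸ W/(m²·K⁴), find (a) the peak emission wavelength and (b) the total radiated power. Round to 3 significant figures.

λ_max ≈ 2.85 μm; P ≈ 7.67×10⁶ W

(a) λ_max = b/T = 2.898×10⁻³/1017 = 2.850×10⁻⁶ m = 2.85 μm.
Area A = 130 m².
(b) P = εσAT⁴ = 0.973×5.670×10⁻⁸×130×(1017)⁴ = 7.67×10⁶ W.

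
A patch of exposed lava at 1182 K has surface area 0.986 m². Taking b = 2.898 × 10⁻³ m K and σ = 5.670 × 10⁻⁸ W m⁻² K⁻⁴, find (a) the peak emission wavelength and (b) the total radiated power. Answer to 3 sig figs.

(a) λ_max = b/T = 2.898×10⁻³/1182 = 2.452×10⁻⁶ m = 2.45 μm.
Area A = 0.986 m².
(b) P = σAT⁴ = 5.670×10⁻⁸×0.986×(1182)⁴ = 1.09×10⁵ W.

λ_max ≈ 2.45 μm; P ≈ 1.09×10⁵ W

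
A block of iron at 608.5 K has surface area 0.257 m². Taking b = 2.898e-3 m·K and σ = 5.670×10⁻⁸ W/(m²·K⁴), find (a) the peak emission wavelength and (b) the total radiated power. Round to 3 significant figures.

λ_max ≈ 4.76 μm; P ≈ 2.00×10³ W

(a) λ_max = b/T = 2.898×10⁻³/608.5 = 4.763×10⁻⁶ m = 4.76 μm.
Area A = 0.257 m².
(b) P = σAT⁴ = 5.670×10⁻⁸×0.257×(608.5)⁴ = 2.00×10³ W.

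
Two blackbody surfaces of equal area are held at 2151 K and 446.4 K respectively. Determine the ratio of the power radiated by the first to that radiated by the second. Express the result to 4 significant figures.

With equal areas, P₁/P₂ = (T₁/T₂)⁴ = (2151/446.4)⁴ = 539.1.

P₁/P₂ ≈ 539.1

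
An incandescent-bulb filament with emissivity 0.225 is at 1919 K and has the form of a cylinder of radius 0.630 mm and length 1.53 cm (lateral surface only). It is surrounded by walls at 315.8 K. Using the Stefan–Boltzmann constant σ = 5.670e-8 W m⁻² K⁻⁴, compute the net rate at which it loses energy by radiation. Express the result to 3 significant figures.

Lateral area A = 2πrL = 2π×6.30×10⁻⁴×0.0153 = 6.05636×10⁻⁵ m².
Net radiated power P_net = εσA(T⁴ − T₀⁴) = 0.225×5.670×10⁻⁸×6.05636×10⁻⁵×(1919⁴ − 315.8⁴).
T⁴ − T₀⁴ = 1.35613×10¹³ − 9.94600×10⁹ = 1.35514×10¹³ K⁴, so P_net = 10.5 W.

Net loss ≈ 10.5 W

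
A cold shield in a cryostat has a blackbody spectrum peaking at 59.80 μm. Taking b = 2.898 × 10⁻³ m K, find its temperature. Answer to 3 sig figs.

Wien's law gives T = b/λ_max = (2.898×10⁻³ m·K)/(5.980×10⁻⁵ m) = 48.5 K.

T ≈ 48.5 K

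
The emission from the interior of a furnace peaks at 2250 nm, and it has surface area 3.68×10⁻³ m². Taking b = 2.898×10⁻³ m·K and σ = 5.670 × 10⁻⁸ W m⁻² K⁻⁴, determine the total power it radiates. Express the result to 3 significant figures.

Wien's law: T = b/λ_max = 2.898×10⁻³/2.250×10⁻⁶ = 1288.00 K.
Area A = 3.68×10⁻³ m².
Then P = σAT⁴ = 5.670×10⁻⁸×3.68×10⁻³×(1288.00)⁴ = 574 W.

P ≈ 574 W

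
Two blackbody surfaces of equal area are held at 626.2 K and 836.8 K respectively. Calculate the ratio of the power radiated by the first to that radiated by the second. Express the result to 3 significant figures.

P₁/P₂ ≈ 0.314

With equal areas, P₁/P₂ = (T₁/T₂)⁴ = (626.2/836.8)⁴ = 0.314.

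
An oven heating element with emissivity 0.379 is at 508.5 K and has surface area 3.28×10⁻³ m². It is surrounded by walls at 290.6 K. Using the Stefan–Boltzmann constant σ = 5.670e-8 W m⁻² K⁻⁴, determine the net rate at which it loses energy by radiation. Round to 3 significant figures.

Net loss ≈ 4.21 W

Area A = 3.28×10⁻³ m².
Net radiated power P_net = εσA(T⁴ − T₀⁴) = 0.379×5.670×10⁻⁸×3.28×10⁻³×(508.5⁴ − 290.6⁴).
T⁴ − T₀⁴ = 6.68596×10¹⁰ − 7.13153×10⁹ = 5.97281×10¹⁰ K⁴, so P_net = 4.21 W.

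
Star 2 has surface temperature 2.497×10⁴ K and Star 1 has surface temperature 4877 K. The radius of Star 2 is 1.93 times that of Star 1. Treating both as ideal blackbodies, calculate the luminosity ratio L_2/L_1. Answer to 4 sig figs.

L_2/L_1 ≈ 2560

L ∝ R²T⁴, so L_2/L_1 = (R_2/R_1)²(T_2/T_1)⁴ = (1.93)² × (2.497×10⁴/4877)⁴ = 3.7249 × 687.168 = 2560.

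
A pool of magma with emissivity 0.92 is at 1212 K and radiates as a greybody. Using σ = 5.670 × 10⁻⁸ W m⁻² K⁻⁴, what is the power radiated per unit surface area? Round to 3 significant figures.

Stefan–Boltzmann: I = εσT⁴ = 0.92 × 5.670×10⁻⁸ × (1212)⁴ = 1.13×10⁵ W/m².

I ≈ 1.13×10⁵ W/m²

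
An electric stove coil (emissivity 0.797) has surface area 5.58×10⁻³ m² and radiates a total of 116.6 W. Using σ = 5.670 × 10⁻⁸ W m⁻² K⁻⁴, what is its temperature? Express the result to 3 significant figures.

T ≈ 825 K

Area A = 5.58×10⁻³ m².
P = εσAT⁴ ⇒ T = (P/(εσA))^(1/4) = (116.6/(0.797×5.670×10⁻⁸×5.58×10⁻³))^(1/4) = 825 K.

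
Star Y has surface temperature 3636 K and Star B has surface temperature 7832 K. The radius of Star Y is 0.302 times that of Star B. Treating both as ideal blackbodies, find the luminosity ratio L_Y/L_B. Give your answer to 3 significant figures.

L_Y/L_B ≈ 4.24×10⁻³

L ∝ R²T⁴, so L_Y/L_B = (R_Y/R_B)²(T_Y/T_B)⁴ = (0.302)² × (3636/7832)⁴ = 0.091204 × 0.0464520 = 4.24×10⁻³.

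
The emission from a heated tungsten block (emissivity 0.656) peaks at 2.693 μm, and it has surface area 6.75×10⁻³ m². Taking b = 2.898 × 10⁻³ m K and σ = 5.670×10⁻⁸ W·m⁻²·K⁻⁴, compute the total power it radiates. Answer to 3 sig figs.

Wien's law: T = b/λ_max = 2.898×10⁻³/2.693×10⁻⁶ = 1076.12 K.
Area A = 6.75×10⁻³ m².
Then P = εσAT⁴ = 0.656×5.670×10⁻⁸×6.75×10⁻³×(1076.12)⁴ = 337 W.

P ≈ 337 W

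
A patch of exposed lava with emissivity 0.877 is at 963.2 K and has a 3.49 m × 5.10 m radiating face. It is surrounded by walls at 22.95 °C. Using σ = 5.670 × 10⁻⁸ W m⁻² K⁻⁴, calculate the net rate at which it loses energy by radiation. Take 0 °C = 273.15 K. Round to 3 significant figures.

Surroundings: T = 22.95 °C + 273.15 = 296.10 K.
Area A = 3.49 × 5.10 = 17.799 m².
Net radiated power P_net = εσA(T⁴ − T₀⁴) = 0.877×5.670×10⁻⁸×17.799×(963.2⁴ − 296.10⁴).
T⁴ − T₀⁴ = 8.60728×10¹¹ − 7.68694×10⁹ = 8.53041×10¹¹ K⁴, so P_net = 7.55×10⁵ W.

Net loss ≈ 7.55×10⁵ W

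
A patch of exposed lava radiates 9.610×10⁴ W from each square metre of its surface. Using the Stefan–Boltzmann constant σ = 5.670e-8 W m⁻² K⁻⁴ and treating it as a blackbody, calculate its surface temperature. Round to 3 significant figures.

I = σT⁴, so T = (I/σ)^(1/4) = (9.610×10⁴/(5.670×10⁻⁸))^(1/4) = 1.14×10³ K.

T ≈ 1.14×10³ K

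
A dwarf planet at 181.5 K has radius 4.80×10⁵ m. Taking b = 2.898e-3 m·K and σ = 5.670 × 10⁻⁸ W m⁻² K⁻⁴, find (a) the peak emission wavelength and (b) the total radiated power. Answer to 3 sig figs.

λ_max ≈ 16.0 μm; P ≈ 1.78×10¹⁴ W

(a) λ_max = b/T = 2.898×10⁻³/181.5 = 1.597×10⁻⁵ m = 16.0 μm.
Surface area A = 4πR² = 4π(4.80×10⁵ m)² = 2.89529×10¹² m².
(b) P = σAT⁴ = 5.670×10⁻⁸×2.89529×10¹²×(181.5)⁴ = 1.78×10¹⁴ W.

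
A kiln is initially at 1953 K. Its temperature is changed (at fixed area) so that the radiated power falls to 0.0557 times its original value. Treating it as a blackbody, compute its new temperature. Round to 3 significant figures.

P ∝ T⁴, so T₂/T₁ = (P₂/P₁)^(1/4) = (0.0557)^(1/4) = 0.485807.
T₂ = 1953 × 0.485807 = 949 K.

T₂ ≈ 949 K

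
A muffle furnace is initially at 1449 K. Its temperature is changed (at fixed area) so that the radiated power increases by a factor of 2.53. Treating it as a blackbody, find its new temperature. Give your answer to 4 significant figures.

P ∝ T⁴, so T₂/T₁ = (P₂/P₁)^(1/4) = (2.53)^(1/4) = 1.26119.
T₂ = 1449 × 1.26119 = 1827 K.

T₂ ≈ 1827 K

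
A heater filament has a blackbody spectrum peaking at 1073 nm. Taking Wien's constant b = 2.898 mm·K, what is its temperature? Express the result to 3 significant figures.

Wien's law gives T = b/λ_max = (2.898×10⁻³ m·K)/(1.073×10⁻⁶ m) = 2.70×10³ K.

T ≈ 2.70×10³ K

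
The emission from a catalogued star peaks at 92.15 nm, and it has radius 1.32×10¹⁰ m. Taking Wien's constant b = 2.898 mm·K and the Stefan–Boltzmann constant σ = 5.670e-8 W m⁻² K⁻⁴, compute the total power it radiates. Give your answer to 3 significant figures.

Wien's law: T = b/λ_max = 2.898×10⁻³/9.215×10⁻⁸ = 31448.7 K.
Surface area A = 4πR² = 4π(1.32×10¹⁰ m)² = 2.18956×10²¹ m².
Then P = σAT⁴ = 5.670×10⁻⁸×2.18956×10²¹×(31448.7)⁴ = 1.21×10³² W.

P ≈ 1.21×10³² W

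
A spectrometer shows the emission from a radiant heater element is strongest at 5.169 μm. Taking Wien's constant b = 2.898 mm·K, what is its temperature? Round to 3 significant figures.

Wien's law gives T = b/λ_max = (2.898×10⁻³ m·K)/(5.169×10⁻⁶ m) = 561 K.

T ≈ 561 K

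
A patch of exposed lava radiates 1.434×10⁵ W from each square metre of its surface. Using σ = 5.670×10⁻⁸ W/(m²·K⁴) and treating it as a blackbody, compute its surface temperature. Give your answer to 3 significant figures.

I = σT⁴, so T = (I/σ)^(1/4) = (1.434×10⁵/(5.670×10⁻⁸))^(1/4) = 1.26×10³ K.

T ≈ 1.26×10³ K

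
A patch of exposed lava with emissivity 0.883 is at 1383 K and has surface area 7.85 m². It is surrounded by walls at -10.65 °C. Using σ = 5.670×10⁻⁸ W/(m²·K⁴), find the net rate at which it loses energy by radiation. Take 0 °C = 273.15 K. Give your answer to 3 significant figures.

Net loss ≈ 1.44×10⁶ W

Surroundings: T = -10.65 °C + 273.15 = 262.50 K.
Area A = 7.85 m².
Net radiated power P_net = εσA(T⁴ − T₀⁴) = 0.883×5.670×10⁻⁸×7.85×(1383⁴ − 262.50⁴).
T⁴ − T₀⁴ = 3.65838×10¹² − 4.74807×10⁹ = 3.65363×10¹² K⁴, so P_net = 1.44×10⁶ W.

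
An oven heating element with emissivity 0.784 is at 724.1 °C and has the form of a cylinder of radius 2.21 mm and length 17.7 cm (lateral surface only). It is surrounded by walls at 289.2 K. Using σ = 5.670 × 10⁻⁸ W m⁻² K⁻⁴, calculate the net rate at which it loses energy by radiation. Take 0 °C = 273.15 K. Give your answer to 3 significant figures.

Net loss ≈ 107 W

T = 724.1 °C + 273.15 = 997.25 K.
Lateral area A = 2πrL = 2π×2.21×10⁻³×0.177 = 2.45779×10⁻³ m².
Net radiated power P_net = εσA(T⁴ − T₀⁴) = 0.784×5.670×10⁻⁸×2.45779×10⁻³×(997.25⁴ − 289.2⁴).
T⁴ − T₀⁴ = 9.89045×10¹¹ − 6.99509×10⁹ = 9.82050×10¹¹ K⁴, so P_net = 107 W.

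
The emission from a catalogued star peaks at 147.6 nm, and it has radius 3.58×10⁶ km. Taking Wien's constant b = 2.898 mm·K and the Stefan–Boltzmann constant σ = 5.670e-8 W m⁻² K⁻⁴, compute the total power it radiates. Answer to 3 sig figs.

P ≈ 1.36×10³⁰ W

Wien's law: T = b/λ_max = 2.898×10⁻³/1.476×10⁻⁷ = 19634.1 K.
Surface area A = 4πR² = 4π(3.58×10⁹ m)² = 1.61056×10²⁰ m².
Then P = σAT⁴ = 5.670×10⁻⁸×1.61056×10²⁰×(19634.1)⁴ = 1.36×10³⁰ W.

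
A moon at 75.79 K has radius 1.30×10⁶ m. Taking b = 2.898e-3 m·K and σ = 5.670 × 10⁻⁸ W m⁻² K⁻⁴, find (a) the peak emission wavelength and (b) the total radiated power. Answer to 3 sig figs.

λ_max ≈ 38.2 μm; P ≈ 3.97×10¹³ W

(a) λ_max = b/T = 2.898×10⁻³/75.79 = 3.824×10⁻⁵ m = 38.2 μm.
Surface area A = 4πR² = 4π(1.30×10⁶ m)² = 2.12372×10¹³ m².
(b) P = σAT⁴ = 5.670×10⁻⁸×2.12372×10¹³×(75.79)⁴ = 3.97×10¹³ W.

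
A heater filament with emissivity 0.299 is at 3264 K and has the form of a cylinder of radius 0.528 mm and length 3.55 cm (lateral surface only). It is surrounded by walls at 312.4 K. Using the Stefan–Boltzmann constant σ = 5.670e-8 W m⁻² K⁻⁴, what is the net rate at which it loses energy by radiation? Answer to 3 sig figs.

Lateral area A = 2πrL = 2π×5.28×10⁻⁴×0.0355 = 1.17772×10⁻⁴ m².
Net radiated power P_net = εσA(T⁴ − T₀⁴) = 0.299×5.670×10⁻⁸×1.17772×10⁻⁴×(3264⁴ − 312.4⁴).
T⁴ − T₀⁴ = 1.13501×10¹⁴ − 9.52454×10⁹ = 1.13491×10¹⁴ K⁴, so P_net = 227 W.

Net loss ≈ 227 W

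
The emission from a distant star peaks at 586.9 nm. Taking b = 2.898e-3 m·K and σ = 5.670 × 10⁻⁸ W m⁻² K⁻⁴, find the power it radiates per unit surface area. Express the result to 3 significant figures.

Wien's law: T = b/λ_max = 2.898×10⁻³/5.869×10⁻⁷ = 4937.81 K.
Then I = σT⁴ = 5.670×10⁻⁸×(4937.81)⁴ = 3.37×10⁷ W/m².

I ≈ 3.37×10⁷ W/m²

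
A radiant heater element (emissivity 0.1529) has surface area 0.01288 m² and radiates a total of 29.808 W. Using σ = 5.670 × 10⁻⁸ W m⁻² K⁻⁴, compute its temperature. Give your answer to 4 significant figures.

Area A = 0.01288 m².
P = εσAT⁴ ⇒ T = (P/(εσA))^(1/4) = (29.808/(0.1529×5.670×10⁻⁸×0.01288))^(1/4) = 718.8 K.

T ≈ 718.8 K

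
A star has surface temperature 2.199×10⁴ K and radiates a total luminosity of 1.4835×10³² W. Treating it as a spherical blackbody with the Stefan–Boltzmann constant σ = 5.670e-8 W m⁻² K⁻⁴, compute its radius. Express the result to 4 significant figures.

L = 4πR²σT⁴ ⇒ R = √(L/(4πσT⁴)).
σT⁴ = 1.32582×10¹⁰ W/m², so R = √(1.4835×10³²/(4π×1.32582×10¹⁰)) = 2.984×10¹⁰ m.

R ≈ 2.984×10¹⁰ m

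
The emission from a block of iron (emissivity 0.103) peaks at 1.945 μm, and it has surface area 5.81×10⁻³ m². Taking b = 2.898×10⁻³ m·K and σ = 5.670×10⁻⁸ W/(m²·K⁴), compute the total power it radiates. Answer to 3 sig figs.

Wien's law: T = b/λ_max = 2.898×10⁻³/1.945×10⁻⁶ = 1489.97 K.
Area A = 5.81×10⁻³ m².
Then P = εσAT⁴ = 0.103×5.670×10⁻⁸×5.81×10⁻³×(1489.97)⁴ = 167 W.

P ≈ 167 W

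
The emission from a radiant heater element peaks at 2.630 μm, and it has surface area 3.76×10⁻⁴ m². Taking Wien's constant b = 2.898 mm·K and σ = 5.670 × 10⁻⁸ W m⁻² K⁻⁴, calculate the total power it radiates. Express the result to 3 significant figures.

P ≈ 31.4 W

Wien's law: T = b/λ_max = 2.898×10⁻³/2.630×10⁻⁶ = 1101.90 K.
Area A = 3.76×10⁻⁴ m².
Then P = σAT⁴ = 5.670×10⁻⁸×3.76×10⁻⁴×(1101.90)⁴ = 31.4 W.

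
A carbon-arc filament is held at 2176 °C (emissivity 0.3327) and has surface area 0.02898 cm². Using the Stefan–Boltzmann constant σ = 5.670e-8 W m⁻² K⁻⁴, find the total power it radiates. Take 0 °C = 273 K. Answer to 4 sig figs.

T = 2176 °C + 273 = 2449 K.
Area A = 0.02898 cm² = 2.898×10⁻⁶ m².
P = εσAT⁴ = 0.3327 × 5.670×10⁻⁸ × 2.898×10⁻⁶ × (2449)⁴ = 1.966 W.

P ≈ 1.966 W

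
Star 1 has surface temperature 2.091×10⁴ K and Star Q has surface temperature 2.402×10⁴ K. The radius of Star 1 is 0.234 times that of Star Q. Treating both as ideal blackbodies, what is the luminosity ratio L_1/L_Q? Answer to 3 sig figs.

L_1/L_Q ≈ 0.0314

L ∝ R²T⁴, so L_1/L_Q = (R_1/R_Q)²(T_1/T_Q)⁴ = (0.234)² × (2.091×10⁴/2.402×10⁴)⁴ = 0.054756 × 0.574281 = 0.0314.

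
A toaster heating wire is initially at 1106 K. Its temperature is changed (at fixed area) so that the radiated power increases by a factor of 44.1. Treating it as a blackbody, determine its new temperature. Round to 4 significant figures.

P ∝ T⁴, so T₂/T₁ = (P₂/P₁)^(1/4) = (44.1)^(1/4) = 2.57697.
T₂ = 1106 × 2.57697 = 2850 K.

T₂ ≈ 2850 K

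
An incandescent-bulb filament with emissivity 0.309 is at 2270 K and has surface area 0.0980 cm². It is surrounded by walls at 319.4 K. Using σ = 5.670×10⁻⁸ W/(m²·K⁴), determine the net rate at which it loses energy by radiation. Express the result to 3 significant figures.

Net loss ≈ 4.56 W

Area A = 0.0980 cm² = 9.80×10⁻⁶ m².
Net radiated power P_net = εσA(T⁴ − T₀⁴) = 0.309×5.670×10⁻⁸×9.80×10⁻⁶×(2270⁴ − 319.4⁴).
T⁴ − T₀⁴ = 2.65524×10¹³ − 1.04073×10¹⁰ = 2.65420×10¹³ K⁴, so P_net = 4.56 W.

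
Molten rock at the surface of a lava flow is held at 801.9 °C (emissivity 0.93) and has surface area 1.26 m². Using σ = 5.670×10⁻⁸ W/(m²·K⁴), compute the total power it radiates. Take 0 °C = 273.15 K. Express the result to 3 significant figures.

P ≈ 8.87×10⁴ W

T = 801.9 °C + 273.15 = 1075.05 K.
Area A = 1.26 m².
P = εσAT⁴ = 0.93 × 5.670×10⁻⁸ × 1.26 × (1075.05)⁴ = 8.87×10⁴ W.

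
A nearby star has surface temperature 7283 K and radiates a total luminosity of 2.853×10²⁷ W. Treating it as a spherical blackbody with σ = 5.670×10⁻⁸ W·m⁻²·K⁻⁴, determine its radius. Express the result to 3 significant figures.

L = 4πR²σT⁴ ⇒ R = √(L/(4πσT⁴)).
σT⁴ = 1.59523×10⁸ W/m², so R = √(2.853×10²⁷/(4π×1.59523×10⁸)) = 1.19×10⁹ m.

R ≈ 1.19×10⁹ m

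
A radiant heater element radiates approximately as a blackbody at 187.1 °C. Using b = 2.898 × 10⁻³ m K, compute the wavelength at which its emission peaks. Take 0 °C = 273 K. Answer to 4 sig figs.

T = 187.1 °C + 273 = 460.1 K.
Wien's displacement law: λ_max = b/T = (2.898×10⁻³ m·K)/(460.1 K) = 6.2986×10⁻⁶ m.
That is 6.299 μm, in the infrared range.

λ_max ≈ 6.299 μm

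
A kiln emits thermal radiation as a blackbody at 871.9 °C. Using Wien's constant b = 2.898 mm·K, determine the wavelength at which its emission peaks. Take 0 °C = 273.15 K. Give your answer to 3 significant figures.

T = 871.9 °C + 273.15 = 1145.05 K.
Wien's displacement law: λ_max = b/T = (2.898×10⁻³ m·K)/(1145.05 K) = 2.531×10⁻⁶ m.
That is 2.53×10³ nm, in the infrared range.

λ_max ≈ 2.53×10³ nm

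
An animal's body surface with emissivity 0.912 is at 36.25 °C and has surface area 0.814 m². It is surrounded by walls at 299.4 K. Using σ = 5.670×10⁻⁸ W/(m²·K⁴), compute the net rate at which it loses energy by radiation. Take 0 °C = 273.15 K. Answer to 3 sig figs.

Net loss ≈ 47.5 W

T = 36.25 °C + 273.15 = 309.40 K.
Area A = 0.814 m².
Net radiated power P_net = εσA(T⁴ − T₀⁴) = 0.912×5.670×10⁻⁸×0.814×(309.40⁴ − 299.4⁴).
T⁴ − T₀⁴ = 9.16392×10⁹ − 8.03539×10⁹ = 1.12853×10⁹ K⁴, so P_net = 47.5 W.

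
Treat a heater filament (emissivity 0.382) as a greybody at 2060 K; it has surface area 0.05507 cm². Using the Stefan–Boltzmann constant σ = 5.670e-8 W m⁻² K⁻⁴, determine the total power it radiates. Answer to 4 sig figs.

P ≈ 2.148 W

Area A = 0.05507 cm² = 5.507×10⁻⁶ m².
P = εσAT⁴ = 0.382 × 5.670×10⁻⁸ × 5.507×10⁻⁶ × (2060)⁴ = 2.148 W.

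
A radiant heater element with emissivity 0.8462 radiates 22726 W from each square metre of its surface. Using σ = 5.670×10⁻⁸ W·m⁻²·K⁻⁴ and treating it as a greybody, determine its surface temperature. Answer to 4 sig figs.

I = εσT⁴, so T = (I/εσ)^(1/4) = (22726/(0.8462×5.670×10⁻⁸))^(1/4) = 829.6 K.

T ≈ 829.6 K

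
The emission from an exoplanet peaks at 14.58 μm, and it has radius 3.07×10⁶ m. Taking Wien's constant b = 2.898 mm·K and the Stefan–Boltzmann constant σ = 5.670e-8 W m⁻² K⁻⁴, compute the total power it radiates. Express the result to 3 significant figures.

P ≈ 1.05×10¹⁶ W

Wien's law: T = b/λ_max = 2.898×10⁻³/1.458×10⁻⁵ = 198.765 K.
Surface area A = 4πR² = 4π(3.07×10⁶ m)² = 1.18437×10¹⁴ m².
Then P = σAT⁴ = 5.670×10⁻⁸×1.18437×10¹⁴×(198.765)⁴ = 1.05×10¹⁶ W.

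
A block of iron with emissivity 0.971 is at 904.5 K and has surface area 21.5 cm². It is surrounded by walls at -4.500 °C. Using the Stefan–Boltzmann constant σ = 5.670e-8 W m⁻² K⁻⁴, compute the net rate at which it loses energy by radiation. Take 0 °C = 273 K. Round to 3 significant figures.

Surroundings: T = -4.500 °C + 273 = 268.500 K.
Area A = 21.5 cm² = 2.15×10⁻³ m².
Net radiated power P_net = εσA(T⁴ − T₀⁴) = 0.971×5.670×10⁻⁸×2.15×10⁻³×(904.5⁴ − 268.500⁴).
T⁴ − T₀⁴ = 6.69321×10¹¹ − 5.19729×10⁹ = 6.64124×10¹¹ K⁴, so P_net = 78.6 W.

Net loss ≈ 78.6 W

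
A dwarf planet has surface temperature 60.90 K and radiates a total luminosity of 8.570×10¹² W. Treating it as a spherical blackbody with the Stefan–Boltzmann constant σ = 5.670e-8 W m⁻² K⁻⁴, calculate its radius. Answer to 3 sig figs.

R ≈ 9.35×10⁵ m

L = 4πR²σT⁴ ⇒ R = √(L/(4πσT⁴)).
σT⁴ = 0.779924 W/m², so R = √(8.570×10¹²/(4π×0.779924)) = 9.35×10⁵ m.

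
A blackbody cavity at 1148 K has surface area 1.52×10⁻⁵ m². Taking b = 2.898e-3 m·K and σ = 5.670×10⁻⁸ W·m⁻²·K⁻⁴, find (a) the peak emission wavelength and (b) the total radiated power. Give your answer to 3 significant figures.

(a) λ_max = b/T = 2.898×10⁻³/1148 = 2.524×10⁻⁶ m = 2.52×10³ nm.
Area A = 1.52×10⁻⁵ m².
(b) P = σAT⁴ = 5.670×10⁻⁸×1.52×10⁻⁵×(1148)⁴ = 1.50 W.

λ_max ≈ 2.52×10³ nm; P ≈ 1.50 W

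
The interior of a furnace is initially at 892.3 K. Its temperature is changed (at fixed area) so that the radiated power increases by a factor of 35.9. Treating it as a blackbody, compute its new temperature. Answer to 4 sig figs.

P ∝ T⁴, so T₂/T₁ = (P₂/P₁)^(1/4) = (35.9)^(1/4) = 2.44779.
T₂ = 892.3 × 2.44779 = 2184 K.

T₂ ≈ 2184 K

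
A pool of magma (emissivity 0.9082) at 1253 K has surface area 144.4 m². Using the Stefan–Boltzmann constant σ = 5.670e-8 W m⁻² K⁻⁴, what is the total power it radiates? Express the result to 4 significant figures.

Area A = 144.4 m².
P = εσAT⁴ = 0.9082 × 5.670×10⁻⁸ × 144.4 × (1253)⁴ = 1.833×10⁷ W.

P ≈ 1.833×10⁷ W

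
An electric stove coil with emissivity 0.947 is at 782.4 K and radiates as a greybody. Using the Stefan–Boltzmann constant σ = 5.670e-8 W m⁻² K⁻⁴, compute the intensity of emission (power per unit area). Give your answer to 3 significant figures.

I ≈ 2.01×10⁴ W/m²

Stefan–Boltzmann: I = εσT⁴ = 0.947 × 5.670×10⁻⁸ × (782.4)⁴ = 2.01×10⁴ W/m².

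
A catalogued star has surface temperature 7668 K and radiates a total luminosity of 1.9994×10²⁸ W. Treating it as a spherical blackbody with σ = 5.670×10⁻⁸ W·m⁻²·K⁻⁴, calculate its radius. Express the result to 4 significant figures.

L = 4πR²σT⁴ ⇒ R = √(L/(4πσT⁴)).
σT⁴ = 1.96025×10⁸ W/m², so R = √(1.9994×10²⁸/(4π×1.96025×10⁸)) = 2.849×10⁹ m.

R ≈ 2.849×10⁹ m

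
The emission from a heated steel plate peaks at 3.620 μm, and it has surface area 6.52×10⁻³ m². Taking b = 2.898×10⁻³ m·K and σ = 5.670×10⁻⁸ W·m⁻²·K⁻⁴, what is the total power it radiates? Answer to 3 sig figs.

P ≈ 152 W

Wien's law: T = b/λ_max = 2.898×10⁻³/3.620×10⁻⁶ = 800.552 K.
Area A = 6.52×10⁻³ m².
Then P = σAT⁴ = 5.670×10⁻⁸×6.52×10⁻³×(800.552)⁴ = 152 W.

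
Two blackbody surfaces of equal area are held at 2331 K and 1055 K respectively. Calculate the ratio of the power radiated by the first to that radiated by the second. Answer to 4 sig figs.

With equal areas, P₁/P₂ = (T₁/T₂)⁴ = (2331/1055)⁴ = 23.83.

P₁/P₂ ≈ 23.83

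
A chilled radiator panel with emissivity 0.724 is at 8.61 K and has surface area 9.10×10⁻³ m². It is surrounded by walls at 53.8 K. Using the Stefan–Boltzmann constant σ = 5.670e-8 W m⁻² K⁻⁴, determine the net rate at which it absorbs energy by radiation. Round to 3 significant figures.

Net gain ≈ 3.13×10⁻³ W

Area A = 9.10×10⁻³ m².
Net radiated power P_net = εσA(T⁴ − T₀⁴) = 0.724×5.670×10⁻⁸×9.10×10⁻³×(8.61⁴ − 53.8⁴).
T⁴ − T₀⁴ = 5495.57 − 8.37778×10⁶ = -8.37228×10⁶ K⁴, so P_net = -3.13×10⁻³ W — negative, meaning a net gain of 3.13×10⁻³ W.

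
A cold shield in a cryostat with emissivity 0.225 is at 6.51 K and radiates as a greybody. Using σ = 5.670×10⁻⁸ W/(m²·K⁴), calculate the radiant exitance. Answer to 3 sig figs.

Stefan–Boltzmann: I = εσT⁴ = 0.225 × 5.670×10⁻⁸ × (6.51)⁴ = 2.29×10⁻⁵ W/m².

I ≈ 2.29×10⁻⁵ W/m²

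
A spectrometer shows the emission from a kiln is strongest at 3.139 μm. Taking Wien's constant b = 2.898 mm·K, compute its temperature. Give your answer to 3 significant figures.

Wien's law gives T = b/λ_max = (2.898×10⁻³ m·K)/(3.139×10⁻⁶ m) = 923 K.

T ≈ 923 K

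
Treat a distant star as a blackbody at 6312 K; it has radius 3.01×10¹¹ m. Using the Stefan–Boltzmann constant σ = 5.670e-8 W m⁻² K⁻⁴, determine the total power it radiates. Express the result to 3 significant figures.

Surface area A = 4πR² = 4π(3.01×10¹¹ m)² = 1.13853×10²⁴ m².
P = σAT⁴ = 5.670×10⁻⁸ × 1.13853×10²⁴ × (6312)⁴ = 1.02×10³² W.

P ≈ 1.02×10³² W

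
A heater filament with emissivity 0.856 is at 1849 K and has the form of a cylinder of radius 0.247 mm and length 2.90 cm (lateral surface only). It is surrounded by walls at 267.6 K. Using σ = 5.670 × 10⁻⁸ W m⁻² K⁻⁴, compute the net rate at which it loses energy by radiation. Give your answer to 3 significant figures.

Net loss ≈ 25.5 W

Lateral area A = 2πrL = 2π×2.47×10⁻⁴×0.0290 = 4.50065×10⁻⁵ m².
Net radiated power P_net = εσA(T⁴ − T₀⁴) = 0.856×5.670×10⁻⁸×4.50065×10⁻⁵×(1849⁴ − 267.6⁴).
T⁴ − T₀⁴ = 1.16882×10¹³ − 5.12796×10⁹ = 1.16831×10¹³ K⁴, so P_net = 25.5 W.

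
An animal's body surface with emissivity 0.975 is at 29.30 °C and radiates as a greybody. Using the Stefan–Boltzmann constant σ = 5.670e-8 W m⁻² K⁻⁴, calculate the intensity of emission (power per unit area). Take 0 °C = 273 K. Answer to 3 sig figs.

I ≈ 462 W/m²

T = 29.30 °C + 273 = 302.30 K.
Stefan–Boltzmann: I = εσT⁴ = 0.975 × 5.670×10⁻⁸ × (302.30)⁴ = 462 W/m².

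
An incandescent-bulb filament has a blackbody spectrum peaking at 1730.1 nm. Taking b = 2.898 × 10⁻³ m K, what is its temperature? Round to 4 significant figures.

T ≈ 1675 K

Wien's law gives T = b/λ_max = (2.898×10⁻³ m·K)/(1.7301×10⁻⁶ m) = 1675 K.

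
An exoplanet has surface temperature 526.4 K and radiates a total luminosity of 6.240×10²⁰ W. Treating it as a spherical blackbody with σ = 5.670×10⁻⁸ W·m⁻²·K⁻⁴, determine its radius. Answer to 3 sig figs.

R ≈ 1.07×10⁸ m

L = 4πR²σT⁴ ⇒ R = √(L/(4πσT⁴)).
σT⁴ = 4353.58 W/m², so R = √(6.240×10²⁰/(4π×4353.58)) = 1.07×10⁸ m.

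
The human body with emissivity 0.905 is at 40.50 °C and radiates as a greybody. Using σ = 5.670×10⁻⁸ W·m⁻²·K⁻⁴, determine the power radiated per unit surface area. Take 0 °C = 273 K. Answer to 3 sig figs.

T = 40.50 °C + 273 = 313.50 K.
Stefan–Boltzmann: I = εσT⁴ = 0.905 × 5.670×10⁻⁸ × (313.50)⁴ = 496 W/m².

I ≈ 496 W/m²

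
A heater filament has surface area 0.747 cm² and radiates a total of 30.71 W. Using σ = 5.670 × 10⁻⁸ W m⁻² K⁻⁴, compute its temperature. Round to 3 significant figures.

Area A = 0.747 cm² = 7.47×10⁻⁵ m².
P = σAT⁴ ⇒ T = (P/(σA))^(1/4) = (30.71/(5.670×10⁻⁸×7.47×10⁻⁵))^(1/4) = 1.64×10³ K.

T ≈ 1.64×10³ K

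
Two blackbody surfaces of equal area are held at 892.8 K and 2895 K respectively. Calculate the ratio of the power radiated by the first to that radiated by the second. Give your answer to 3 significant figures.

With equal areas, P₁/P₂ = (T₁/T₂)⁴ = (892.8/2895)⁴ = 9.05×10⁻³.

P₁/P₂ ≈ 9.05×10⁻³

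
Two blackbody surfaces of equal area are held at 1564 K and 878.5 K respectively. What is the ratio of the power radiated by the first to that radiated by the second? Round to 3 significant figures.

P₁/P₂ ≈ 10.0

With equal areas, P₁/P₂ = (T₁/T₂)⁴ = (1564/878.5)⁴ = 10.0.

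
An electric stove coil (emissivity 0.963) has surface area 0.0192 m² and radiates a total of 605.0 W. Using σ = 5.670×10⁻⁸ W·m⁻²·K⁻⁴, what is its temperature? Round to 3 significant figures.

T ≈ 872 K

Area A = 0.0192 m².
P = εσAT⁴ ⇒ T = (P/(εσA))^(1/4) = (605.0/(0.963×5.670×10⁻⁸×0.0192))^(1/4) = 872 K.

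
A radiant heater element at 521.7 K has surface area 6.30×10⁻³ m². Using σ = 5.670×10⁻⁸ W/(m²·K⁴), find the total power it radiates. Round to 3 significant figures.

P ≈ 26.5 W

Area A = 6.30×10⁻³ m².
P = σAT⁴ = 5.670×10⁻⁸ × 6.30×10⁻³ × (521.7)⁴ = 26.5 W.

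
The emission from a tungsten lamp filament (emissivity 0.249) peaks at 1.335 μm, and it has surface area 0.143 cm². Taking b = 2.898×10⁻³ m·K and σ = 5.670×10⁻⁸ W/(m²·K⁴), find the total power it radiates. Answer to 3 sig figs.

P ≈ 4.48 W

Wien's law: T = b/λ_max = 2.898×10⁻³/1.335×10⁻⁶ = 2170.79 K.
Area A = 0.143 cm² = 1.43×10⁻⁵ m².
Then P = εσAT⁴ = 0.249×5.670×10⁻⁸×1.43×10⁻⁵×(2170.79)⁴ = 4.48 W.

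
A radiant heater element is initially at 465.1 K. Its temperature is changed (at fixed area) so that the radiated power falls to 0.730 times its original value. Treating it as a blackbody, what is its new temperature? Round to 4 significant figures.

P ∝ T⁴, so T₂/T₁ = (P₂/P₁)^(1/4) = (0.730)^(1/4) = 0.924338.
T₂ = 465.1 × 0.924338 = 429.9 K.

T₂ ≈ 429.9 K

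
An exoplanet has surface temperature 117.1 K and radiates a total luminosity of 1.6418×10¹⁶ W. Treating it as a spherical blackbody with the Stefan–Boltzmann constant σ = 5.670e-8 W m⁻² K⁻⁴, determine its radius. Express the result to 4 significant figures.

R ≈ 1.107×10⁷ m

L = 4πR²σT⁴ ⇒ R = √(L/(4πσT⁴)).
σT⁴ = 10.6613 W/m², so R = √(1.6418×10¹⁶/(4π×10.6613)) = 1.107×10⁷ m.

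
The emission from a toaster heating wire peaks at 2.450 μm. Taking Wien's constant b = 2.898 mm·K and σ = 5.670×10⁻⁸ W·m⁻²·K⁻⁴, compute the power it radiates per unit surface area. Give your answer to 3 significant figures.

Wien's law: T = b/λ_max = 2.898×10⁻³/2.450×10⁻⁶ = 1182.86 K.
Then I = σT⁴ = 5.670×10⁻⁸×(1182.86)⁴ = 1.11×10⁵ W/m².

I ≈ 1.11×10⁵ W/m²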